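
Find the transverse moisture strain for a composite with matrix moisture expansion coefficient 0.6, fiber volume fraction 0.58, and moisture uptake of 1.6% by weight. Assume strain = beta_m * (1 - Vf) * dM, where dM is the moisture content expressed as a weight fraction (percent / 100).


dM = 1.6/100 = 0.016
strain = beta_m * (1-Vf) * dM = 0.6 * 0.42 * 0.016 = 0.004032

0.004032


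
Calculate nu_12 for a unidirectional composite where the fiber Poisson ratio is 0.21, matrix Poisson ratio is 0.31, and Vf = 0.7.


nu_12 = nu_f*Vf + nu_m*(1-Vf) = 0.21*0.7 + 0.31*0.3 = 0.24

0.24


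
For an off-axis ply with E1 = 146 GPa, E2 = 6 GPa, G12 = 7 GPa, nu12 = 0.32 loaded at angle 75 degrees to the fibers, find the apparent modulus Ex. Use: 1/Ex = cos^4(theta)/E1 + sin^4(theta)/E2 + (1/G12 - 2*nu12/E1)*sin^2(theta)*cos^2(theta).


cos^4(75) = 0.004487, sin^4(75) = 0.870513, sin^2(75)*cos^2(75) = 0.0625
1/G12 - 2*nu12/E1 = 1/7 - 2*0.32/146 = 0.138474 GPa^-1
1/Ex = 0.004487/146 + 0.870513/6 + 0.138474*0.0625 = 0.1537708 GPa^-1
Ex = 6.5 GPa

6.5 GPa


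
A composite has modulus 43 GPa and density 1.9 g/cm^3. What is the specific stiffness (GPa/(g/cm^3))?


Specific stiffness = E/rho = 43/1.9 = 22.6 GPa/(g/cm^3)

22.6 GPa/(g/cm^3)


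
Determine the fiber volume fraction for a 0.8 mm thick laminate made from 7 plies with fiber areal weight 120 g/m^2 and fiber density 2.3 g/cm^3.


Vf = n * FAW / (rho_f * h * 1000) = 7 * 120 / (2.3 * 0.8 * 1000) = 0.4565

0.4565


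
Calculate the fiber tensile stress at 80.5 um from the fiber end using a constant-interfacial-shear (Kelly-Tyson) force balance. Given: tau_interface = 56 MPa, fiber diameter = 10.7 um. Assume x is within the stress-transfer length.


Force balance: sigma_f * (pi*d^2/4) = tau * (pi*d) * x  ->  sigma_f = 4 * tau * x / d
sigma_f = 4 * 56 * 80.5 / 10.7 = 1685.2 MPa

1685.2 MPa


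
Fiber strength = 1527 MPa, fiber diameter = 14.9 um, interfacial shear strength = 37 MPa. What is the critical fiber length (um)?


Lc = sigma_f * d / (2 * tau_i) = 1527 * 14.9 / (2 * 37) = 307.5 um

307.5 um


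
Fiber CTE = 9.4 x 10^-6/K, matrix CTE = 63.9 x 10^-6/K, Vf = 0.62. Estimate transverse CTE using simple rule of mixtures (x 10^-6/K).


alpha_2 = alpha_f*Vf + alpha_m*(1-Vf) = 9.4*0.62 + 63.9*0.38 = 30.1 x 10^-6/K

30.1 x 10^-6/K


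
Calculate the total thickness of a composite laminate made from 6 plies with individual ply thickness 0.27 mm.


h = n * t_ply = 6 * 0.27 = 1.62 mm

1.62 mm


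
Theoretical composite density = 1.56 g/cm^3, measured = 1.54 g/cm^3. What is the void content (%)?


Void% = (rho_theo - rho_actual)/rho_theo * 100 = (1.56 - 1.54)/1.56 * 100 = 1.28%

1.28%


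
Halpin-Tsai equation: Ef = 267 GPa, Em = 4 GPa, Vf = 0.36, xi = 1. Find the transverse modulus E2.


eta = (Ef/Em - 1)/(Ef/Em + xi) = (66.75 - 1)/(66.75 + 1) = 0.9705
E2 = Em*(1+xi*eta*Vf)/(1-eta*Vf) = 8.3 GPa

8.3 GPa


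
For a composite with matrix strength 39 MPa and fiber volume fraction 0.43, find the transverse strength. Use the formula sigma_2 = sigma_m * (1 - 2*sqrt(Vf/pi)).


factor = 1 - 2*sqrt(0.43/pi) = 0.2601
sigma_2 = 39 * 0.2601 = 10.14 MPa

10.14 MPa


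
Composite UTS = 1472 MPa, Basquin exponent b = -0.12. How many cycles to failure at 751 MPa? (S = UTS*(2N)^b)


N = 0.5 * (S/UTS)^(1/b) = 0.5 * (751/1472)^(1/-0.12) = 136.3125 cycles

136.3125 cycles


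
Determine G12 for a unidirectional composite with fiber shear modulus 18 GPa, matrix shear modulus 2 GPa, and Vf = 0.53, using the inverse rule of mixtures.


1/G12 = Vf/Gf + (1-Vf)/Gm = 0.53/18 + 0.47/2
G12 = 3.78 GPa

3.78 GPa


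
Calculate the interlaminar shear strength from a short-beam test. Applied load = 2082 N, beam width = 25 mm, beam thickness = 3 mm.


ILSS = 3F/(4bh) = 3*2082/(4*25*3) = 20.82 MPa

20.82 MPa


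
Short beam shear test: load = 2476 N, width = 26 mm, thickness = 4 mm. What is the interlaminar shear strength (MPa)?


ILSS = 3F/(4bh) = 3*2476/(4*26*4) = 17.86 MPa

17.86 MPa


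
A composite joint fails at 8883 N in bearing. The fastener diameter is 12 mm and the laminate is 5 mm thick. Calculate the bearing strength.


sigma_br = F/(d*h) = 8883/(12*5) = 148.1 MPa

148.1 MPa


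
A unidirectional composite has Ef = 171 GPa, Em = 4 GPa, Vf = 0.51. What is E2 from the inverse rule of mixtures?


1/E2 = Vf/Ef + (1-Vf)/Em = 0.51/171 + 0.49/4
E2 = 7.97 GPa

7.97 GPa


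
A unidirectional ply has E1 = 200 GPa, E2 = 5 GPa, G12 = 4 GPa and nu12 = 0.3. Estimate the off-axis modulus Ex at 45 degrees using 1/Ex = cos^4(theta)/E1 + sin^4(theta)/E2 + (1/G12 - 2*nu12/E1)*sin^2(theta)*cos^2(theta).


cos^4(45) = 0.25, sin^4(45) = 0.25, sin^2(45)*cos^2(45) = 0.25
1/G12 - 2*nu12/E1 = 1/4 - 2*0.3/200 = 0.247 GPa^-1
1/Ex = 0.25/200 + 0.25/5 + 0.247*0.25 = 0.113 GPa^-1
Ex = 8.85 GPa

8.85 GPa


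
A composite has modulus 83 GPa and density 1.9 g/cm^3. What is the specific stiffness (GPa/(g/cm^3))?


Specific stiffness = E/rho = 83/1.9 = 43.7 GPa/(g/cm^3)

43.7 GPa/(g/cm^3)


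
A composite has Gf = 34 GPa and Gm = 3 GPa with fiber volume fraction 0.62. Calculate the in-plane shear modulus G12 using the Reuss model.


1/G12 = Vf/Gf + (1-Vf)/Gm = 0.62/34 + 0.38/3
G12 = 6.9 GPa

6.9 GPa


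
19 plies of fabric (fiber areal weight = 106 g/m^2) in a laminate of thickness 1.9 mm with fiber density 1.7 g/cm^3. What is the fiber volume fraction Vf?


Vf = n * FAW / (rho_f * h * 1000) = 19 * 106 / (1.7 * 1.9 * 1000) = 0.6235

0.6235


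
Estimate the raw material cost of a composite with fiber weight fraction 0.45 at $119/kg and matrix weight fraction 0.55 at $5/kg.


Cost = cost_f*Wf + cost_m*Wm = 119*0.45 + 5*0.55 = $56.3/kg

$56.3/kg


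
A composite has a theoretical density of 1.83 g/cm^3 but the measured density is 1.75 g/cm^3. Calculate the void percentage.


Void% = (rho_theo - rho_actual)/rho_theo * 100 = (1.83 - 1.75)/1.83 * 100 = 4.37%

4.37%


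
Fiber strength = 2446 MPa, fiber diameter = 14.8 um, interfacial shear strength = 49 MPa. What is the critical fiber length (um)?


Lc = sigma_f * d / (2 * tau_i) = 2446 * 14.8 / (2 * 49) = 369.4 um

369.4 um


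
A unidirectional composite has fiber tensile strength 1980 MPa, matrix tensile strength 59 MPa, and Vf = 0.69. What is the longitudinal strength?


sigma_1 = sigma_f*Vf + sigma_m*(1-Vf) = 1980*0.69 + 59*0.31 = 1384.5 MPa

1384.5 MPa


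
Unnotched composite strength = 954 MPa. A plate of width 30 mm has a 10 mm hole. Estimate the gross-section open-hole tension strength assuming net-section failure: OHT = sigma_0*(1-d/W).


OHT = sigma_0*(1-d/W) = 954*(1-10/30) = 636.0 MPa

636.0 MPa


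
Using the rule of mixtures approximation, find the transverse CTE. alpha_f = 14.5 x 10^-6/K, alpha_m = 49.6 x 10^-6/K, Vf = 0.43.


alpha_2 = alpha_f*Vf + alpha_m*(1-Vf) = 14.5*0.43 + 49.6*0.57 = 34.5 x 10^-6/K

34.5 x 10^-6/K


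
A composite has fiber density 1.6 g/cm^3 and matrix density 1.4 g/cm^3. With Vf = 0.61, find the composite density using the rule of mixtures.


rho_c = rho_f*Vf + rho_m*(1-Vf) = 1.6*0.61 + 1.4*0.39 = 1.522 g/cm^3

1.522 g/cm^3


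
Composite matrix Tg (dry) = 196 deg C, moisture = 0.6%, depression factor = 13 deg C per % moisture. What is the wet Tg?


Tg_wet = Tg_dry - k*moisture = 196 - 13*0.6 = 188.2 deg C

188.2 deg C


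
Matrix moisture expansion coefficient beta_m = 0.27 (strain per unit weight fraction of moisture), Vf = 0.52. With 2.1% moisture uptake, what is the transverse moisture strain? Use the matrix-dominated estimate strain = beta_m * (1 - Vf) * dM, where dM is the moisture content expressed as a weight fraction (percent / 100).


dM = 2.1/100 = 0.021
strain = beta_m * (1-Vf) * dM = 0.27 * 0.48 * 0.021 = 0.0027216

0.0027216


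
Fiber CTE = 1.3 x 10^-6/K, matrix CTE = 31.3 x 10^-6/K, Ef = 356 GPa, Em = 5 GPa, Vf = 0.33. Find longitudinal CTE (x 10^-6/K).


E1 = Ef*Vf + Em*(1-Vf) = 120.83
alpha_1 = (alpha_f*Ef*Vf + alpha_m*Em*(1-Vf))/E1 = 2.13 x 10^-6/K

2.13 x 10^-6/K


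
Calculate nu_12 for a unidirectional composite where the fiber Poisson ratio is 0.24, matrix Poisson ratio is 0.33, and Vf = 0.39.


nu_12 = nu_f*Vf + nu_m*(1-Vf) = 0.24*0.39 + 0.33*0.61 = 0.2949

0.2949


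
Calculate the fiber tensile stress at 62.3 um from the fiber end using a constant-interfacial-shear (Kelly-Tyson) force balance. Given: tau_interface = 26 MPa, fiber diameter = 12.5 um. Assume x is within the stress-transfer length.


Force balance: sigma_f * (pi*d^2/4) = tau * (pi*d) * x  ->  sigma_f = 4 * tau * x / d
sigma_f = 4 * 26 * 62.3 / 12.5 = 518.3 MPa

518.3 MPa


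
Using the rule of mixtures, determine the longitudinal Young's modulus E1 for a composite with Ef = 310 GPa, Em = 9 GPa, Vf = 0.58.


E1 = Ef*Vf + Em*(1-Vf) = 310*0.58 + 9*0.42 = 183.58 GPa

183.58 GPa


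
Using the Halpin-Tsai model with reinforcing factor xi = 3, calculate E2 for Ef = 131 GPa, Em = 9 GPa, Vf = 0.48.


eta = (Ef/Em - 1)/(Ef/Em + xi) = (14.5556 - 1)/(14.5556 + 3) = 0.7722
E2 = Em*(1+xi*eta*Vf)/(1-eta*Vf) = 30.2 GPa

30.2 GPa


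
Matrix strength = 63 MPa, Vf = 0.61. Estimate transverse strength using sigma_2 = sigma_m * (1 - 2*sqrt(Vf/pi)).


factor = 1 - 2*sqrt(0.61/pi) = 0.1187
sigma_2 = 63 * 0.1187 = 7.48 MPa

7.48 MPa


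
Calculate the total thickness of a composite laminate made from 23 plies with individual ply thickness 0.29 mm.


h = n * t_ply = 23 * 0.29 = 6.67 mm

6.67 mm


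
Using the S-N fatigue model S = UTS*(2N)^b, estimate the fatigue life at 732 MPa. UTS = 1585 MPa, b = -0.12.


N = 0.5 * (S/UTS)^(1/b) = 0.5 * (732/1585)^(1/-0.12) = 312.5755 cycles

312.5755 cycles


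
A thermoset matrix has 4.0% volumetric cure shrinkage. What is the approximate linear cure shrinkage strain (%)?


Linear shrinkage ≈ vol_shrink/3 = 4.0/3 = 1.333%

1.333%


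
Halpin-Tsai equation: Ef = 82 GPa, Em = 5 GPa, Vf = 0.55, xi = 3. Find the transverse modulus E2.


eta = (Ef/Em - 1)/(Ef/Em + xi) = (16.4 - 1)/(16.4 + 3) = 0.7938
E2 = Em*(1+xi*eta*Vf)/(1-eta*Vf) = 20.5 GPa

20.5 GPa


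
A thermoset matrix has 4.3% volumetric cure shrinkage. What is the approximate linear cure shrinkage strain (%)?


Linear shrinkage ≈ vol_shrink/3 = 4.3/3 = 1.433%

1.433%


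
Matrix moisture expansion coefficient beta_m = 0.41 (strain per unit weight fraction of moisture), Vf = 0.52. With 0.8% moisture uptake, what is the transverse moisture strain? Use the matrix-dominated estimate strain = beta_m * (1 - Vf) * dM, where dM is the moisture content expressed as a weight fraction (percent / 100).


dM = 0.8/100 = 0.008
strain = beta_m * (1-Vf) * dM = 0.41 * 0.48 * 0.008 = 0.0015744

0.0015744


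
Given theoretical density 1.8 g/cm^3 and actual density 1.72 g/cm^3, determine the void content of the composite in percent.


Void% = (rho_theo - rho_actual)/rho_theo * 100 = (1.8 - 1.72)/1.8 * 100 = 4.44%

4.44%


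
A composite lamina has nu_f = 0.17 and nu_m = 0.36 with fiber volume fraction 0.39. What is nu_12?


nu_12 = nu_f*Vf + nu_m*(1-Vf) = 0.17*0.39 + 0.36*0.61 = 0.2859

0.2859


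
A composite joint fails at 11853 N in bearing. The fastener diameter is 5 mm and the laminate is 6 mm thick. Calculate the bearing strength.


sigma_br = F/(d*h) = 11853/(5*6) = 395.1 MPa

395.1 MPa


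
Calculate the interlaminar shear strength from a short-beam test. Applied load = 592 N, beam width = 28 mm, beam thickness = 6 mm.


ILSS = 3F/(4bh) = 3*592/(4*28*6) = 2.64 MPa

2.64 MPa


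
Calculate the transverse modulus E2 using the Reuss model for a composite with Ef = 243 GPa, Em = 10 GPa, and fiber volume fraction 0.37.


1/E2 = Vf/Ef + (1-Vf)/Em = 0.37/243 + 0.63/10
E2 = 15.5 GPa

15.5 GPa


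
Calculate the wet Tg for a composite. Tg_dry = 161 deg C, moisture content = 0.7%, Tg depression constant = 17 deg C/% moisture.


Tg_wet = Tg_dry - k*moisture = 161 - 17*0.7 = 149.1 deg C

149.1 deg C


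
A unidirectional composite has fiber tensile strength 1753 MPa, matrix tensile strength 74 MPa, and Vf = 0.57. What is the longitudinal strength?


sigma_1 = sigma_f*Vf + sigma_m*(1-Vf) = 1753*0.57 + 74*0.43 = 1031.0 MPa

1031.0 MPa


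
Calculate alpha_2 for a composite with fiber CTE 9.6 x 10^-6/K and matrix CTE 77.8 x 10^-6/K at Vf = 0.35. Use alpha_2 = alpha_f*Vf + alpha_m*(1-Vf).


alpha_2 = alpha_f*Vf + alpha_m*(1-Vf) = 9.6*0.35 + 77.8*0.65 = 53.9 x 10^-6/K

53.9 x 10^-6/K


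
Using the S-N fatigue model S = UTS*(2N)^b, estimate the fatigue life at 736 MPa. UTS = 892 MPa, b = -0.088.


N = 0.5 * (S/UTS)^(1/b) = 0.5 * (736/892)^(1/-0.088) = 4.4431 cycles

4.4431 cycles


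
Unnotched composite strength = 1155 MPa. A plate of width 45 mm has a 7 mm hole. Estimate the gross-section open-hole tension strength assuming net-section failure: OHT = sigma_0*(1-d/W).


OHT = sigma_0*(1-d/W) = 1155*(1-7/45) = 975.3 MPa

975.3 MPa


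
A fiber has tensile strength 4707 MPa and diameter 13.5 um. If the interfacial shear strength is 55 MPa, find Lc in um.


Lc = sigma_f * d / (2 * tau_i) = 4707 * 13.5 / (2 * 55) = 577.7 um

577.7 um


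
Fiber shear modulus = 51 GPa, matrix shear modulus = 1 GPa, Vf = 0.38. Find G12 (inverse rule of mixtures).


1/G12 = Vf/Gf + (1-Vf)/Gm = 0.38/51 + 0.62/1
G12 = 1.59 GPa

1.59 GPa


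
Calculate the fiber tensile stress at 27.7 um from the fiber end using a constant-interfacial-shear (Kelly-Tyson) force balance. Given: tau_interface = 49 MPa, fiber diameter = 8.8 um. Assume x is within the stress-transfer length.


Force balance: sigma_f * (pi*d^2/4) = tau * (pi*d) * x  ->  sigma_f = 4 * tau * x / d
sigma_f = 4 * 49 * 27.7 / 8.8 = 617.0 MPa

617.0 MPa


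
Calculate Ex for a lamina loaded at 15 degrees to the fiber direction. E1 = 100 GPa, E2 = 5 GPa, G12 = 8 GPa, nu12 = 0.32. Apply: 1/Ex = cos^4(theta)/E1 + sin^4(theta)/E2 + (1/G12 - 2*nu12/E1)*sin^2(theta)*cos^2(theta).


cos^4(15) = 0.870513, sin^4(15) = 0.004487, sin^2(15)*cos^2(15) = 0.0625
1/G12 - 2*nu12/E1 = 1/8 - 2*0.32/100 = 0.1186 GPa^-1
1/Ex = 0.870513/100 + 0.004487/5 + 0.1186*0.0625 = 0.0170151 GPa^-1
Ex = 58.77 GPa

58.77 GPa


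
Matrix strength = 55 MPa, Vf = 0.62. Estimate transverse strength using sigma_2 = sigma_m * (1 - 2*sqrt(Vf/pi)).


factor = 1 - 2*sqrt(0.62/pi) = 0.1115
sigma_2 = 55 * 0.1115 = 6.13 MPa

6.13 MPa


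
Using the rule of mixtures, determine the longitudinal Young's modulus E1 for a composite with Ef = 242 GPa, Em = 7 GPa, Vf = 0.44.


E1 = Ef*Vf + Em*(1-Vf) = 242*0.44 + 7*0.56 = 110.4 GPa

110.4 GPa


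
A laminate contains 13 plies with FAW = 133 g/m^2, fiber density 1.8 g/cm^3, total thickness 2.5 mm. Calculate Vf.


Vf = n * FAW / (rho_f * h * 1000) = 13 * 133 / (1.8 * 2.5 * 1000) = 0.3842

0.3842


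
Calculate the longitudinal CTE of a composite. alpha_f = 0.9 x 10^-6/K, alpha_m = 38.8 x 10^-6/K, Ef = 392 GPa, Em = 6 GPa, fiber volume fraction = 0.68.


E1 = Ef*Vf + Em*(1-Vf) = 268.48
alpha_1 = (alpha_f*Ef*Vf + alpha_m*Em*(1-Vf))/E1 = 1.17 x 10^-6/K

1.17 x 10^-6/K


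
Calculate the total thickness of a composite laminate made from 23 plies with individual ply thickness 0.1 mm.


h = n * t_ply = 23 * 0.1 = 2.3 mm

2.3 mm


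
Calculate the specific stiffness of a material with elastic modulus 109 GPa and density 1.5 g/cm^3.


Specific stiffness = E/rho = 109/1.5 = 72.7 GPa/(g/cm^3)

72.7 GPa/(g/cm^3)


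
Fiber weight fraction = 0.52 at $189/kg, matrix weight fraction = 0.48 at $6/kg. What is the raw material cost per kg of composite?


Cost = cost_f*Wf + cost_m*Wm = 189*0.52 + 6*0.48 = $101.16/kg

$101.16/kg


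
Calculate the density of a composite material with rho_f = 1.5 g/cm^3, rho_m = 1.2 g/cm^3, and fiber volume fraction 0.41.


rho_c = rho_f*Vf + rho_m*(1-Vf) = 1.5*0.41 + 1.2*0.59 = 1.323 g/cm^3

1.323 g/cm^3


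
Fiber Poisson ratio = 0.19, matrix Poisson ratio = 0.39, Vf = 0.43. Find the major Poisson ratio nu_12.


nu_12 = nu_f*Vf + nu_m*(1-Vf) = 0.19*0.43 + 0.39*0.57 = 0.304

0.304


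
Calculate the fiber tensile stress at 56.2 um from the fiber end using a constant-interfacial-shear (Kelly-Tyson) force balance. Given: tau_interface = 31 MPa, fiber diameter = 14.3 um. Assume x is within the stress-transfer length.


Force balance: sigma_f * (pi*d^2/4) = tau * (pi*d) * x  ->  sigma_f = 4 * tau * x / d
sigma_f = 4 * 31 * 56.2 / 14.3 = 487.3 MPa

487.3 MPa


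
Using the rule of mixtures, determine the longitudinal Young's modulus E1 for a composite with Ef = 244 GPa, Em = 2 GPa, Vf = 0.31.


E1 = Ef*Vf + Em*(1-Vf) = 244*0.31 + 2*0.69 = 77.02 GPa

77.02 GPa


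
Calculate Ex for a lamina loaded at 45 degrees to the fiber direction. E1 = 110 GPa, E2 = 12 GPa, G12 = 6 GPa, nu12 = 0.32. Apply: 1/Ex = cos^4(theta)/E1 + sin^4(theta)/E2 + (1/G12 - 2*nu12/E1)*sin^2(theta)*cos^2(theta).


cos^4(45) = 0.25, sin^4(45) = 0.25, sin^2(45)*cos^2(45) = 0.25
1/G12 - 2*nu12/E1 = 1/6 - 2*0.32/110 = 0.160848 GPa^-1
1/Ex = 0.25/110 + 0.25/12 + 0.160848*0.25 = 0.0633182 GPa^-1
Ex = 15.79 GPa

15.79 GPa


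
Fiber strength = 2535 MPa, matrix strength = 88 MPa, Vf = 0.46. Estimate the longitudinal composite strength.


sigma_1 = sigma_f*Vf + sigma_m*(1-Vf) = 2535*0.46 + 88*0.54 = 1213.6 MPa

1213.6 MPa


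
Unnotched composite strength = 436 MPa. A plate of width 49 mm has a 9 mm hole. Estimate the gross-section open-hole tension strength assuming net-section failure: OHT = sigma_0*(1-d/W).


OHT = sigma_0*(1-d/W) = 436*(1-9/49) = 355.9 MPa

355.9 MPa


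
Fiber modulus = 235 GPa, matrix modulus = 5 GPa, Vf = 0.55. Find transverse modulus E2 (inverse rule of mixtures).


1/E2 = Vf/Ef + (1-Vf)/Em = 0.55/235 + 0.45/5
E2 = 10.83 GPa

10.83 GPa


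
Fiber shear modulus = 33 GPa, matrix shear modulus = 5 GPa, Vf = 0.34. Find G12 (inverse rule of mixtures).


1/G12 = Vf/Gf + (1-Vf)/Gm = 0.34/33 + 0.66/5
G12 = 7.03 GPa

7.03 GPa


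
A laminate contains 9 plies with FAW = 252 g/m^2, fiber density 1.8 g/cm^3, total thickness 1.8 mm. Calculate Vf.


Vf = n * FAW / (rho_f * h * 1000) = 9 * 252 / (1.8 * 1.8 * 1000) = 0.7

0.7


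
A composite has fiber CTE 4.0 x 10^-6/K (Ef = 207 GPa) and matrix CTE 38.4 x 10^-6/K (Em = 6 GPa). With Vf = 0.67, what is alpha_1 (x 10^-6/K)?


E1 = Ef*Vf + Em*(1-Vf) = 140.67
alpha_1 = (alpha_f*Ef*Vf + alpha_m*Em*(1-Vf))/E1 = 4.48 x 10^-6/K

4.48 x 10^-6/K


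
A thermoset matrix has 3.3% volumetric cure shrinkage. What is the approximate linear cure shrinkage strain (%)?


Linear shrinkage ≈ vol_shrink/3 = 3.3/3 = 1.1%

1.1%


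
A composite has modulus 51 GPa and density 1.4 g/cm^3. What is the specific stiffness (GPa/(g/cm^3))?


Specific stiffness = E/rho = 51/1.4 = 36.4 GPa/(g/cm^3)

36.4 GPa/(g/cm^3)


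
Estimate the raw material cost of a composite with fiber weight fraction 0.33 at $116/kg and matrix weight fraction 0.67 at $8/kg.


Cost = cost_f*Wf + cost_m*Wm = 116*0.33 + 8*0.67 = $43.64/kg

$43.64/kg


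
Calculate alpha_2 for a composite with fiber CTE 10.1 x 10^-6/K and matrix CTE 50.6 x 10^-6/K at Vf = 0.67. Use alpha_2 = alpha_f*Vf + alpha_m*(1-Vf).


alpha_2 = alpha_f*Vf + alpha_m*(1-Vf) = 10.1*0.67 + 50.6*0.33 = 23.5 x 10^-6/K

23.5 x 10^-6/K


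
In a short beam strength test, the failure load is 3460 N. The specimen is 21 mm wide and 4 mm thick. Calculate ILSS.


ILSS = 3F/(4bh) = 3*3460/(4*21*4) = 30.89 MPa

30.89 MPa


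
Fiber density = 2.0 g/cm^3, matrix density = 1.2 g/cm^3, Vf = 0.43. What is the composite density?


rho_c = rho_f*Vf + rho_m*(1-Vf) = 2.0*0.43 + 1.2*0.57 = 1.544 g/cm^3

1.544 g/cm^3


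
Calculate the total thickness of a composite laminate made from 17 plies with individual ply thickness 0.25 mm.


h = n * t_ply = 17 * 0.25 = 4.25 mm

4.25 mm


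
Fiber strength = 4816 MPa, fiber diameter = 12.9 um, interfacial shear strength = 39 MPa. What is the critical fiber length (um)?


Lc = sigma_f * d / (2 * tau_i) = 4816 * 12.9 / (2 * 39) = 796.5 um

796.5 um


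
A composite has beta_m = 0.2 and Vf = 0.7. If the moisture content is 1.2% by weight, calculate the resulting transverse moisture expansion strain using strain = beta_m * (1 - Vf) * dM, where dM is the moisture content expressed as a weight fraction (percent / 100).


dM = 1.2/100 = 0.012
strain = beta_m * (1-Vf) * dM = 0.2 * 0.3 * 0.012 = 0.00072

0.00072


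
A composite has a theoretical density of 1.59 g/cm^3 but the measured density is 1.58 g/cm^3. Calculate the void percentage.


Void% = (rho_theo - rho_actual)/rho_theo * 100 = (1.59 - 1.58)/1.59 * 100 = 0.63%

0.63%


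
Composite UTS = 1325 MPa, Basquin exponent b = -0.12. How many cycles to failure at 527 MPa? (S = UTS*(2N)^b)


N = 0.5 * (S/UTS)^(1/b) = 0.5 * (527/1325)^(1/-0.12) = 1085.6267 cycles

1085.6267 cycles


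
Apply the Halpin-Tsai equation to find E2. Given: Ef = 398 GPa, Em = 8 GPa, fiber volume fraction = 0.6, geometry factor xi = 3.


eta = (Ef/Em - 1)/(Ef/Em + xi) = (49.75 - 1)/(49.75 + 3) = 0.9242
E2 = Em*(1+xi*eta*Vf)/(1-eta*Vf) = 47.83 GPa

47.83 GPa


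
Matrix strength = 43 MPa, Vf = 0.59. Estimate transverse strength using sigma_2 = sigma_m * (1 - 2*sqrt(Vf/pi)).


factor = 1 - 2*sqrt(0.59/pi) = 0.1333
sigma_2 = 43 * 0.1333 = 5.73 MPa

5.73 MPa


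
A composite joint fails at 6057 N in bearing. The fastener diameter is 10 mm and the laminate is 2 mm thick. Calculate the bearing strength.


sigma_br = F/(d*h) = 6057/(10*2) = 302.9 MPa

302.9 MPa


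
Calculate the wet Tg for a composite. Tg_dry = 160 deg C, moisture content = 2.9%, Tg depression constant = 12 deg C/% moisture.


Tg_wet = Tg_dry - k*moisture = 160 - 12*2.9 = 125.2 deg C

125.2 deg C


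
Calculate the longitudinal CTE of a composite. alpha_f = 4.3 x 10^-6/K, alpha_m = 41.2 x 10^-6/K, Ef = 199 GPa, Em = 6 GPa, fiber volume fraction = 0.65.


E1 = Ef*Vf + Em*(1-Vf) = 131.45
alpha_1 = (alpha_f*Ef*Vf + alpha_m*Em*(1-Vf))/E1 = 4.89 x 10^-6/K

4.89 x 10^-6/K


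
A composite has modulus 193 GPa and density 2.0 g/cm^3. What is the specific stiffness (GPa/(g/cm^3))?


Specific stiffness = E/rho = 193/2.0 = 96.5 GPa/(g/cm^3)

96.5 GPa/(g/cm^3)


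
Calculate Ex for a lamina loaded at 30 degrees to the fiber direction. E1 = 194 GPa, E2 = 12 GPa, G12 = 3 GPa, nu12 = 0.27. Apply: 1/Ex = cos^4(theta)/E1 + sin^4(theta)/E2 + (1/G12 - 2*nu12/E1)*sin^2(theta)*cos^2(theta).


cos^4(30) = 0.5625, sin^4(30) = 0.0625, sin^2(30)*cos^2(30) = 0.1875
1/G12 - 2*nu12/E1 = 1/3 - 2*0.27/194 = 0.33055 GPa^-1
1/Ex = 0.5625/194 + 0.0625/12 + 0.33055*0.1875 = 0.0700859 GPa^-1
Ex = 14.27 GPa

14.27 GPa


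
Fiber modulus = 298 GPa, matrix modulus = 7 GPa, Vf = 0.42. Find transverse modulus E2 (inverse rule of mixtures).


1/E2 = Vf/Ef + (1-Vf)/Em = 0.42/298 + 0.58/7
E2 = 11.87 GPa

11.87 GPa


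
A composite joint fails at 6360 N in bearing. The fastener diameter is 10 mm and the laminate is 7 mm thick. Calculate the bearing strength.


sigma_br = F/(d*h) = 6360/(10*7) = 90.9 MPa

90.9 MPa


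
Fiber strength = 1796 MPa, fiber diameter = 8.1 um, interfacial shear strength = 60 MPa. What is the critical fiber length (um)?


Lc = sigma_f * d / (2 * tau_i) = 1796 * 8.1 / (2 * 60) = 121.2 um

121.2 um


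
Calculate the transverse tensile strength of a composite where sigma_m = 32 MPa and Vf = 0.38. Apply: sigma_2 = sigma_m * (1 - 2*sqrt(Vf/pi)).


factor = 1 - 2*sqrt(0.38/pi) = 0.3044
sigma_2 = 32 * 0.3044 = 9.74 MPa

9.74 MPa


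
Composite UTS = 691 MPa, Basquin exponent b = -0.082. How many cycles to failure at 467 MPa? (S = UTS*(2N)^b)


N = 0.5 * (S/UTS)^(1/b) = 0.5 * (467/691)^(1/-0.082) = 59.4437 cycles

59.4437 cycles


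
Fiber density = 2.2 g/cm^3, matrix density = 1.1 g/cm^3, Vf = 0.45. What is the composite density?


rho_c = rho_f*Vf + rho_m*(1-Vf) = 2.2*0.45 + 1.1*0.55 = 1.595 g/cm^3

1.595 g/cm^3


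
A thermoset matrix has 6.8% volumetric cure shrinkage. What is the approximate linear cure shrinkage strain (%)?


Linear shrinkage ≈ vol_shrink/3 = 6.8/3 = 2.267%

2.267%


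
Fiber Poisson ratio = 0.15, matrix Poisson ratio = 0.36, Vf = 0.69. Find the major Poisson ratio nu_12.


nu_12 = nu_f*Vf + nu_m*(1-Vf) = 0.15*0.69 + 0.36*0.31 = 0.2151

0.2151


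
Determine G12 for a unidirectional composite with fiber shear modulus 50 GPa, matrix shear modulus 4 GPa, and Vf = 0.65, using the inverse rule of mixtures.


1/G12 = Vf/Gf + (1-Vf)/Gm = 0.65/50 + 0.35/4
G12 = 9.95 GPa

9.95 GPa


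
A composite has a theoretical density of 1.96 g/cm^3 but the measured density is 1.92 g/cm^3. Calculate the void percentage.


Void% = (rho_theo - rho_actual)/rho_theo * 100 = (1.96 - 1.92)/1.96 * 100 = 2.04%

2.04%


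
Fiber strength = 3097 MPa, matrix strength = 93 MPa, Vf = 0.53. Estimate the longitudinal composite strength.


sigma_1 = sigma_f*Vf + sigma_m*(1-Vf) = 3097*0.53 + 93*0.47 = 1685.1 MPa

1685.1 MPa


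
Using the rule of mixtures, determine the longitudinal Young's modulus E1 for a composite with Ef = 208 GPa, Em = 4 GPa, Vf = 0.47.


E1 = Ef*Vf + Em*(1-Vf) = 208*0.47 + 4*0.53 = 99.88 GPa

99.88 GPa


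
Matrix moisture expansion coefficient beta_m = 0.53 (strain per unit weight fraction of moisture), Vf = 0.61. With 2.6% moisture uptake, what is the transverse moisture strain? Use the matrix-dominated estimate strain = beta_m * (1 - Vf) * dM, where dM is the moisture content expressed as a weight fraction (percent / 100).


dM = 2.6/100 = 0.026
strain = beta_m * (1-Vf) * dM = 0.53 * 0.39 * 0.026 = 0.0053742

0.0053742


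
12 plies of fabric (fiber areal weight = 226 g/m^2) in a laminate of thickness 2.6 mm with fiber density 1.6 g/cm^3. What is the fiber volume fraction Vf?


Vf = n * FAW / (rho_f * h * 1000) = 12 * 226 / (1.6 * 2.6 * 1000) = 0.6519

0.6519


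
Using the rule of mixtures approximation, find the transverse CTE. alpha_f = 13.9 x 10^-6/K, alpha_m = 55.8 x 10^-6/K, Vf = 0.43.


alpha_2 = alpha_f*Vf + alpha_m*(1-Vf) = 13.9*0.43 + 55.8*0.57 = 37.8 x 10^-6/K

37.8 x 10^-6/K


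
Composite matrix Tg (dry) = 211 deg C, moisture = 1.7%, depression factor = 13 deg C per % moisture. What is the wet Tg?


Tg_wet = Tg_dry - k*moisture = 211 - 13*1.7 = 188.9 deg C

188.9 deg C


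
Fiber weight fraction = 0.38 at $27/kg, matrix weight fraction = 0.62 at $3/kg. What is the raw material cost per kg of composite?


Cost = cost_f*Wf + cost_m*Wm = 27*0.38 + 3*0.62 = $12.12/kg

$12.12/kg


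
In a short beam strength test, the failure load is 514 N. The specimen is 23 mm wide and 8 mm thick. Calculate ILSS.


ILSS = 3F/(4bh) = 3*514/(4*23*8) = 2.1 MPa

2.1 MPa


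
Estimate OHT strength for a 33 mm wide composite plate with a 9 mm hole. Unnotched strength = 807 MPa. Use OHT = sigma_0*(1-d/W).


OHT = sigma_0*(1-d/W) = 807*(1-9/33) = 586.9 MPa

586.9 MPa


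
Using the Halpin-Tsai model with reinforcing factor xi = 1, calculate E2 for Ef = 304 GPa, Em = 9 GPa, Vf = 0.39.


eta = (Ef/Em - 1)/(Ef/Em + xi) = (33.7778 - 1)/(33.7778 + 1) = 0.9425
E2 = Em*(1+xi*eta*Vf)/(1-eta*Vf) = 19.46 GPa

19.46 GPa


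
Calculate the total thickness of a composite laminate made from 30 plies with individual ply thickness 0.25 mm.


h = n * t_ply = 30 * 0.25 = 7.5 mm

7.5 mm


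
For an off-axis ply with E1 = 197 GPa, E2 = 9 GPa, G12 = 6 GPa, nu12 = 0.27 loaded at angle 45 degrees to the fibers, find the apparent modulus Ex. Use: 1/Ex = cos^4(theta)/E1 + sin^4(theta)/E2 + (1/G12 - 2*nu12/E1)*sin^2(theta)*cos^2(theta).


cos^4(45) = 0.25, sin^4(45) = 0.25, sin^2(45)*cos^2(45) = 0.25
1/G12 - 2*nu12/E1 = 1/6 - 2*0.27/197 = 0.163926 GPa^-1
1/Ex = 0.25/197 + 0.25/9 + 0.163926*0.25 = 0.0700282 GPa^-1
Ex = 14.28 GPa

14.28 GPa


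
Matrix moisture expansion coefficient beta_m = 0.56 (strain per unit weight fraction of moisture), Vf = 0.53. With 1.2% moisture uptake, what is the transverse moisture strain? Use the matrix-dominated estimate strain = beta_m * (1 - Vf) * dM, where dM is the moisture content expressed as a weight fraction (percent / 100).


dM = 1.2/100 = 0.012
strain = beta_m * (1-Vf) * dM = 0.56 * 0.47 * 0.012 = 0.0031584

0.0031584


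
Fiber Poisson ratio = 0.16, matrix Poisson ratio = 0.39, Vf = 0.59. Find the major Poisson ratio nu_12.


nu_12 = nu_f*Vf + nu_m*(1-Vf) = 0.16*0.59 + 0.39*0.41 = 0.2543

0.2543


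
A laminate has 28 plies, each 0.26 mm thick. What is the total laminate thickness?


h = n * t_ply = 28 * 0.26 = 7.28 mm

7.28 mm


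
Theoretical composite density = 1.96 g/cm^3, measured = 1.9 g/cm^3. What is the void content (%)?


Void% = (rho_theo - rho_actual)/rho_theo * 100 = (1.96 - 1.9)/1.96 * 100 = 3.06%

3.06%


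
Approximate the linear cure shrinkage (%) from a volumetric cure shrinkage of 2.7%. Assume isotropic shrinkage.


Linear shrinkage ≈ vol_shrink/3 = 2.7/3 = 0.9%

0.9%


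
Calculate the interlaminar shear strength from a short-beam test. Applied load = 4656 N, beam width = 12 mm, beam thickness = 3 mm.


ILSS = 3F/(4bh) = 3*4656/(4*12*3) = 97.0 MPa

97.0 MPa


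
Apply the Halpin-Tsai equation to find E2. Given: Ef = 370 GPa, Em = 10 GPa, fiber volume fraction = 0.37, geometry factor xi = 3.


eta = (Ef/Em - 1)/(Ef/Em + xi) = (37.0 - 1)/(37.0 + 3) = 0.9
E2 = Em*(1+xi*eta*Vf)/(1-eta*Vf) = 29.97 GPa

29.97 GPa


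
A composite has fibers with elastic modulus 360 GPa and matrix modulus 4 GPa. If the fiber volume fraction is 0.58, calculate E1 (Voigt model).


E1 = Ef*Vf + Em*(1-Vf) = 360*0.58 + 4*0.42 = 210.48 GPa

210.48 GPa


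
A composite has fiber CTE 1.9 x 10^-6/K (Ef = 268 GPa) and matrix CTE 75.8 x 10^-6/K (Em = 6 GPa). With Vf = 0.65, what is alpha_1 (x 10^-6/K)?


E1 = Ef*Vf + Em*(1-Vf) = 176.3
alpha_1 = (alpha_f*Ef*Vf + alpha_m*Em*(1-Vf))/E1 = 2.78 x 10^-6/K

2.78 x 10^-6/K


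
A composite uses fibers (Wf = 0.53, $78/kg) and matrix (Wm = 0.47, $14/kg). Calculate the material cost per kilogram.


Cost = cost_f*Wf + cost_m*Wm = 78*0.53 + 14*0.47 = $47.92/kg

$47.92/kg


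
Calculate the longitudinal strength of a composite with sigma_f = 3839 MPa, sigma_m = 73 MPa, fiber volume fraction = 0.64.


sigma_1 = sigma_f*Vf + sigma_m*(1-Vf) = 3839*0.64 + 73*0.36 = 2483.2 MPa

2483.2 MPa


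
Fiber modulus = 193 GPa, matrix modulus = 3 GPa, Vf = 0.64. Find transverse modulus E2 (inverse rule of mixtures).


1/E2 = Vf/Ef + (1-Vf)/Em = 0.64/193 + 0.36/3
E2 = 8.11 GPa

8.11 GPa


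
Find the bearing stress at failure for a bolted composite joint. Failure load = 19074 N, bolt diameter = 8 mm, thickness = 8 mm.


sigma_br = F/(d*h) = 19074/(8*8) = 298.0 MPa

298.0 MPa


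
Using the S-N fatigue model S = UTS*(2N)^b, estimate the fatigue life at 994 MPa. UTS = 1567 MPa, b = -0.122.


N = 0.5 * (S/UTS)^(1/b) = 0.5 * (994/1567)^(1/-0.122) = 20.8602 cycles

20.8602 cycles


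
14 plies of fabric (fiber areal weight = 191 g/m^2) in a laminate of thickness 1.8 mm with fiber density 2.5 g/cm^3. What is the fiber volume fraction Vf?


Vf = n * FAW / (rho_f * h * 1000) = 14 * 191 / (2.5 * 1.8 * 1000) = 0.5942

0.5942


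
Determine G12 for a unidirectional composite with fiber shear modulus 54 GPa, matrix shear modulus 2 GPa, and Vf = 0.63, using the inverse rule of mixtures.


1/G12 = Vf/Gf + (1-Vf)/Gm = 0.63/54 + 0.37/2
G12 = 5.08 GPa

5.08 GPa


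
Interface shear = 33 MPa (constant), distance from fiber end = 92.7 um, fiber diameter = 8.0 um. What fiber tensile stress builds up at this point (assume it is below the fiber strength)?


Force balance: sigma_f * (pi*d^2/4) = tau * (pi*d) * x  ->  sigma_f = 4 * tau * x / d
sigma_f = 4 * 33 * 92.7 / 8.0 = 1529.6 MPa

1529.6 MPa


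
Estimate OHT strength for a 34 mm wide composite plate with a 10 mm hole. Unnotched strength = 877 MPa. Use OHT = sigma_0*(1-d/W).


OHT = sigma_0*(1-d/W) = 877*(1-10/34) = 619.1 MPa

619.1 MPa


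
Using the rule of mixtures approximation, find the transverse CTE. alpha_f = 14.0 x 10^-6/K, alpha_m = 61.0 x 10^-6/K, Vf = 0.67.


alpha_2 = alpha_f*Vf + alpha_m*(1-Vf) = 14.0*0.67 + 61.0*0.33 = 29.5 x 10^-6/K

29.5 x 10^-6/K


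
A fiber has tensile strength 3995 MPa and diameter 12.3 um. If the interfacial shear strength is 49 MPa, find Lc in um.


Lc = sigma_f * d / (2 * tau_i) = 3995 * 12.3 / (2 * 49) = 501.4 um

501.4 um


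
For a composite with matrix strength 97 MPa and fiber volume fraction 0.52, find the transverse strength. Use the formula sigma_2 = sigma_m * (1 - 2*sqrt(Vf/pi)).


factor = 1 - 2*sqrt(0.52/pi) = 0.1863
sigma_2 = 97 * 0.1863 = 18.07 MPa

18.07 MPa


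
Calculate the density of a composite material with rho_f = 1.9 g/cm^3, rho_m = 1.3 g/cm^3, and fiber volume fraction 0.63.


rho_c = rho_f*Vf + rho_m*(1-Vf) = 1.9*0.63 + 1.3*0.37 = 1.678 g/cm^3

1.678 g/cm^3


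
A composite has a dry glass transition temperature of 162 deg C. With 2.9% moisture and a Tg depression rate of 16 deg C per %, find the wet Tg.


Tg_wet = Tg_dry - k*moisture = 162 - 16*2.9 = 115.6 deg C

115.6 deg C


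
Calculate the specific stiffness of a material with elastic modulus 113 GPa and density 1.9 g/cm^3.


Specific stiffness = E/rho = 113/1.9 = 59.5 GPa/(g/cm^3)

59.5 GPa/(g/cm^3)


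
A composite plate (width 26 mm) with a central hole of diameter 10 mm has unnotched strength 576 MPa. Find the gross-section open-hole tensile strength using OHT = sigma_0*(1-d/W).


OHT = sigma_0*(1-d/W) = 576*(1-10/26) = 354.5 MPa

354.5 MPa


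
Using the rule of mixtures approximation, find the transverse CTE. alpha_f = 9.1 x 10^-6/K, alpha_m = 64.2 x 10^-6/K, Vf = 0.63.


alpha_2 = alpha_f*Vf + alpha_m*(1-Vf) = 9.1*0.63 + 64.2*0.37 = 29.5 x 10^-6/K

29.5 x 10^-6/K


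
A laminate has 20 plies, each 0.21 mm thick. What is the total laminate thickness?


h = n * t_ply = 20 * 0.21 = 4.2 mm

4.2 mm


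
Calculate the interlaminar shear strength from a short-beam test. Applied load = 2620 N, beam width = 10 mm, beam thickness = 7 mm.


ILSS = 3F/(4bh) = 3*2620/(4*10*7) = 28.07 MPa

28.07 MPa


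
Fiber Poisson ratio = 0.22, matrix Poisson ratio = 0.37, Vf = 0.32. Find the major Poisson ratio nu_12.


nu_12 = nu_f*Vf + nu_m*(1-Vf) = 0.22*0.32 + 0.37*0.68 = 0.322

0.322


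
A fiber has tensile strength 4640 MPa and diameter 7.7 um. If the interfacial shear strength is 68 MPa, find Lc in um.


Lc = sigma_f * d / (2 * tau_i) = 4640 * 7.7 / (2 * 68) = 262.7 um

262.7 um


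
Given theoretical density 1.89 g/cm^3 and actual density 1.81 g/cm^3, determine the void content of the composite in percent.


Void% = (rho_theo - rho_actual)/rho_theo * 100 = (1.89 - 1.81)/1.89 * 100 = 4.23%

4.23%


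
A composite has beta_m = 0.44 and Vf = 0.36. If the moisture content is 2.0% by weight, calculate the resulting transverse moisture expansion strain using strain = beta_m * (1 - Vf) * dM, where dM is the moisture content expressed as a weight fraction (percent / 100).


dM = 2.0/100 = 0.02
strain = beta_m * (1-Vf) * dM = 0.44 * 0.64 * 0.02 = 0.005632

0.005632


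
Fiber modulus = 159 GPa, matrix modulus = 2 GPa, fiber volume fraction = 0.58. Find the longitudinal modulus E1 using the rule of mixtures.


E1 = Ef*Vf + Em*(1-Vf) = 159*0.58 + 2*0.42 = 93.06 GPa

93.06 GPa


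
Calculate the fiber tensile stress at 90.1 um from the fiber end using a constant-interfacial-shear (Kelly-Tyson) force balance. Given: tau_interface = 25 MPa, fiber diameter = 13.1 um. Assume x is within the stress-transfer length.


Force balance: sigma_f * (pi*d^2/4) = tau * (pi*d) * x  ->  sigma_f = 4 * tau * x / d
sigma_f = 4 * 25 * 90.1 / 13.1 = 687.8 MPa

687.8 MPa


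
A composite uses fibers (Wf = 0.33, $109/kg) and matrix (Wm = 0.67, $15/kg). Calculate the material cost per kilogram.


Cost = cost_f*Wf + cost_m*Wm = 109*0.33 + 15*0.67 = $46.02/kg

$46.02/kg


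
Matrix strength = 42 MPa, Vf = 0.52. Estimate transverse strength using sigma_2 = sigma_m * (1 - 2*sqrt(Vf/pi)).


factor = 1 - 2*sqrt(0.52/pi) = 0.1863
sigma_2 = 42 * 0.1863 = 7.83 MPa

7.83 MPa


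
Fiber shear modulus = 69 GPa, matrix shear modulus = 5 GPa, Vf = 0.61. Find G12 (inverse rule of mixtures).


1/G12 = Vf/Gf + (1-Vf)/Gm = 0.61/69 + 0.39/5
G12 = 11.52 GPa

11.52 GPa


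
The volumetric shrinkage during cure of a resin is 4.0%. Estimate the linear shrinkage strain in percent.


Linear shrinkage ≈ vol_shrink/3 = 4.0/3 = 1.333%

1.333%


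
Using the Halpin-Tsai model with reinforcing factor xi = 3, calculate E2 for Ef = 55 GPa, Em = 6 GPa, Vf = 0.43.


eta = (Ef/Em - 1)/(Ef/Em + xi) = (9.1667 - 1)/(9.1667 + 3) = 0.6712
E2 = Em*(1+xi*eta*Vf)/(1-eta*Vf) = 15.74 GPa

15.74 GPa


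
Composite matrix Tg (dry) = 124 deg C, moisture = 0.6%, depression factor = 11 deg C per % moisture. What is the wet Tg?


Tg_wet = Tg_dry - k*moisture = 124 - 11*0.6 = 117.4 deg C

117.4 deg C


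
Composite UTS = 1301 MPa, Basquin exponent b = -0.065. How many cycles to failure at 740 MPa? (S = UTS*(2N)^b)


N = 0.5 * (S/UTS)^(1/b) = 0.5 * (740/1301)^(1/-0.065) = 2943.7570 cycles

2943.7570 cycles


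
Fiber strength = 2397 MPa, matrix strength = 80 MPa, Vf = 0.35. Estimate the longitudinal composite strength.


sigma_1 = sigma_f*Vf + sigma_m*(1-Vf) = 2397*0.35 + 80*0.65 = 891.0 MPa

891.0 MPa


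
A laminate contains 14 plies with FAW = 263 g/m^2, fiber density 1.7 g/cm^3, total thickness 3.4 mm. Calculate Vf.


Vf = n * FAW / (rho_f * h * 1000) = 14 * 263 / (1.7 * 3.4 * 1000) = 0.637

0.637


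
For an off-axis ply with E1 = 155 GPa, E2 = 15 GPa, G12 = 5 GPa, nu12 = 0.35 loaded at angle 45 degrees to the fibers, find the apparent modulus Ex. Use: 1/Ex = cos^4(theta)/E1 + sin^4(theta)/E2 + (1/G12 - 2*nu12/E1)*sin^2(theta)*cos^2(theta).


cos^4(45) = 0.25, sin^4(45) = 0.25, sin^2(45)*cos^2(45) = 0.25
1/G12 - 2*nu12/E1 = 1/5 - 2*0.35/155 = 0.195484 GPa^-1
1/Ex = 0.25/155 + 0.25/15 + 0.195484*0.25 = 0.0671505 GPa^-1
Ex = 14.89 GPa

14.89 GPa


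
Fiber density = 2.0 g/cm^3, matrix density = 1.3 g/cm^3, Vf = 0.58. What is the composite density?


rho_c = rho_f*Vf + rho_m*(1-Vf) = 2.0*0.58 + 1.3*0.42 = 1.706 g/cm^3

1.706 g/cm^3


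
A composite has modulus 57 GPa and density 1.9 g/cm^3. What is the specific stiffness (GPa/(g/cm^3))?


Specific stiffness = E/rho = 57/1.9 = 30.0 GPa/(g/cm^3)

30.0 GPa/(g/cm^3)


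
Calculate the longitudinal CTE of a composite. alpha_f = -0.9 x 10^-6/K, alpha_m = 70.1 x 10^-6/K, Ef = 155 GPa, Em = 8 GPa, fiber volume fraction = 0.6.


E1 = Ef*Vf + Em*(1-Vf) = 96.2
alpha_1 = (alpha_f*Ef*Vf + alpha_m*Em*(1-Vf))/E1 = 1.46 x 10^-6/K

1.46 x 10^-6/K


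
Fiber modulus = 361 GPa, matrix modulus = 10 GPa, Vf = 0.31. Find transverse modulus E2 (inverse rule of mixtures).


1/E2 = Vf/Ef + (1-Vf)/Em = 0.31/361 + 0.69/10
E2 = 14.31 GPa

14.31 GPa


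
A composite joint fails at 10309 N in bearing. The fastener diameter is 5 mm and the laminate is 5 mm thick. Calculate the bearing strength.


sigma_br = F/(d*h) = 10309/(5*5) = 412.4 MPa

412.4 MPa


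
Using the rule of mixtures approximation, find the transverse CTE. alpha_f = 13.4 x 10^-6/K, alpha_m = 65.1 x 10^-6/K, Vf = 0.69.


alpha_2 = alpha_f*Vf + alpha_m*(1-Vf) = 13.4*0.69 + 65.1*0.31 = 29.4 x 10^-6/K

29.4 x 10^-6/K


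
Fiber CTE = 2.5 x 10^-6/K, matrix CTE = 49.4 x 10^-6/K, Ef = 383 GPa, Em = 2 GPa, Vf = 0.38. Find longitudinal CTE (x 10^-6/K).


E1 = Ef*Vf + Em*(1-Vf) = 146.78
alpha_1 = (alpha_f*Ef*Vf + alpha_m*Em*(1-Vf))/E1 = 2.9 x 10^-6/K

2.9 x 10^-6/K


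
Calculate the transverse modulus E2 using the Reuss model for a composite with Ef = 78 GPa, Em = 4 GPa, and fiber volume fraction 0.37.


1/E2 = Vf/Ef + (1-Vf)/Em = 0.37/78 + 0.63/4
E2 = 6.16 GPa

6.16 GPa
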